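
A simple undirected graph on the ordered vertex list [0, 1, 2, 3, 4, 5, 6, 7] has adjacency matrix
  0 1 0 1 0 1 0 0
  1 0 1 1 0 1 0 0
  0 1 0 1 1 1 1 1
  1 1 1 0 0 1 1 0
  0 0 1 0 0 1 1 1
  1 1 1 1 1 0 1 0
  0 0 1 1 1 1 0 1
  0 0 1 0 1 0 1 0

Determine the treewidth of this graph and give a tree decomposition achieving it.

The largest bag has 4 vertices, giving width 3; this decomposition certifies tw(G) ≤ 3. For the lower bound, the 4 vertices {0, 1, 3, 5} are pairwise adjacent, and any tree decomposition puts a clique entirely inside one bag — forcing width ≥ 3. Therefore the treewidth is 3.

Treewidth 3.
One such decomposition:
Bags: B1 = {2, 3, 5, 6}  B2 = {2, 4, 5, 6}  B3 = {2, 4, 6, 7}  B4 = {1, 2, 3, 5}  B5 = {0, 1, 3, 5}
Tree: B1–B2, B2–B3, B1–B4, B4–B5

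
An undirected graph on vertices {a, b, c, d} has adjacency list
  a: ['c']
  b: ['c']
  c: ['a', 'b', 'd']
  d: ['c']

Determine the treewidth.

1

A width-1 tree decomposition is:
Bags: B1 = {b, c}  B2 = {a, c}  B3 = {c, d}
Tree: B1–B2, B2–B3
Every bag has size at most 2, so the width is 2 − 1 = 1 and tw(G) ≤ 1. G has an edge, so its treewidth is at least 1. Hence tw(G) = 1 exactly.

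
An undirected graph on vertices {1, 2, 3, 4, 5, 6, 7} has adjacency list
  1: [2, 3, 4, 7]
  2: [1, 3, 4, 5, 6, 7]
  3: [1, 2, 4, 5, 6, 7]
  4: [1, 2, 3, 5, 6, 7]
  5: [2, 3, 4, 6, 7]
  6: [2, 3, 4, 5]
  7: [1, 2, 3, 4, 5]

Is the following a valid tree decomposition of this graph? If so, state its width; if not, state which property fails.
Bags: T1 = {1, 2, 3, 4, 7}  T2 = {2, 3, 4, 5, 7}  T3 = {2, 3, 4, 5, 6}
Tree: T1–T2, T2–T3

Yes; width 4.

Every vertex of G appears in some bag (union = {1, 2, 3, 4, 5, 6, 7}); every edge is covered by a bag; and for each vertex v the set of bags containing v is connected in the bag tree. The decomposition is therefore valid. The largest bag has 5 vertices, so the width is 4.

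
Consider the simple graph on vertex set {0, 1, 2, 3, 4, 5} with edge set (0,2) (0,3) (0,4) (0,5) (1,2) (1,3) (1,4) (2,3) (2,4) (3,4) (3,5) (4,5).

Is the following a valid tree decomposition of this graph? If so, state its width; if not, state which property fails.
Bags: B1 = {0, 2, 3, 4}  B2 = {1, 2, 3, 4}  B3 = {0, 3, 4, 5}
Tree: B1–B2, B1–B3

Every vertex of G appears in some bag (union = {0, 1, 2, 3, 4, 5}); every edge is covered by a bag; and for each vertex v the set of bags containing v is connected in the bag tree. The decomposition is therefore valid. The largest bag has 4 vertices, so the width is 3.

Yes; width 3.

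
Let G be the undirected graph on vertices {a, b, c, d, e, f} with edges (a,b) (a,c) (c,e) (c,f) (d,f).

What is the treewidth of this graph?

1

A width-1 tree decomposition is:
Bags: B1 = {c, f}  B2 = {d, f}  B3 = {c, e}  B4 = {a, c}  B5 = {a, b}
Tree: B1–B2, B1–B3, B3–B4, B4–B5
Every bag has size at most 2, so the width is 2 − 1 = 1 and tw(G) ≤ 1. Any graph with an edge has treewidth ≥ 1, and G has the edge c–f. Combining the bounds, tw(G) = 1.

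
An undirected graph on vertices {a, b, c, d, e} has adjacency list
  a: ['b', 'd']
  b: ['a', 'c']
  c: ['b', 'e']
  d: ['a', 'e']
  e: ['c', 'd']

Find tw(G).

A width-2 tree decomposition is:
Bags: B1 = {a, b, c}  B2 = {a, c, d}  B3 = {c, d, e}
Tree: B1–B2, B2–B3
Every bag has size at most 3, so the width is 3 − 1 = 2 and tw(G) ≤ 2. For the lower bound, G contains the cycle c–b–a–d–e–c, so G is not a forest; only forests have treewidth ≤ 1, hence tw(G) ≥ 2. Therefore the treewidth is 2.

2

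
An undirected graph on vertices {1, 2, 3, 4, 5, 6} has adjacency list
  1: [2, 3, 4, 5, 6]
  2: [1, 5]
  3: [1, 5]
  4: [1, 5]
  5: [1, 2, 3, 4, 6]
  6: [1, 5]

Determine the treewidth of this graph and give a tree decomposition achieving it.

Treewidth 2.
One optimal decomposition is:
Bags: B1 = {1, 4, 5}  B2 = {1, 2, 5}  B3 = {1, 5, 6}  B4 = {1, 3, 5}
Tree: B1–B2, B2–B3, B3–B4

The largest bag has 3 vertices, giving width 2; this decomposition certifies tw(G) ≤ 2. Conversely, {1, 2, 5} is a clique of size 3, and the vertices of any clique must share a bag in every tree decomposition; so some bag has ≥ 3 vertices and tw(G) ≥ 2. Therefore the treewidth is 2.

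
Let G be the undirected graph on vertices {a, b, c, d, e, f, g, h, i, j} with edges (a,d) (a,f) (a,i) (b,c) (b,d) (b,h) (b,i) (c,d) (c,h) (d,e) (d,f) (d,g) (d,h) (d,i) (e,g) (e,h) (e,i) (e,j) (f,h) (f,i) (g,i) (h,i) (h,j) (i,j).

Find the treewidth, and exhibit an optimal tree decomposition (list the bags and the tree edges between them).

Each bag holds 4 vertices, so the decomposition has width 3, which upper-bounds the treewidth. On the other hand G contains the 4-clique {b, c, d, h}. A clique must lie in a single bag of any decomposition, so no decomposition can have width below 3. Combining the bounds, tw(G) = 3.

Treewidth 3.
Bags: B1 = {d, f, h, i}  B2 = {b, d, h, i}  B3 = {d, e, h, i}  B4 = {d, e, g, i}  B5 = {a, d, f, i}  B6 = {b, c, d, h}  B7 = {e, h, i, j}
Tree: B1–B2, B1–B3, B3–B4, B1–B5, B2–B6, B3–B7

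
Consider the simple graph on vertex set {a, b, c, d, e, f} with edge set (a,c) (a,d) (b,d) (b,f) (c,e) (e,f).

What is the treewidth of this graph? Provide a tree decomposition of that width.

The largest bag has 3 vertices, giving width 2; this decomposition certifies tw(G) ≤ 2. For the lower bound, G contains the cycle d–b–f–e–c–a–d, so G is not a forest; only forests have treewidth ≤ 1, hence tw(G) ≥ 2. Combining the bounds, tw(G) = 2.

Treewidth 2.
One optimal decomposition is:
Bags: B1 = {b, d, f}  B2 = {d, e, f}  B3 = {c, d, e}  B4 = {a, c, d}
Tree: B1–B2, B2–B3, B3–B4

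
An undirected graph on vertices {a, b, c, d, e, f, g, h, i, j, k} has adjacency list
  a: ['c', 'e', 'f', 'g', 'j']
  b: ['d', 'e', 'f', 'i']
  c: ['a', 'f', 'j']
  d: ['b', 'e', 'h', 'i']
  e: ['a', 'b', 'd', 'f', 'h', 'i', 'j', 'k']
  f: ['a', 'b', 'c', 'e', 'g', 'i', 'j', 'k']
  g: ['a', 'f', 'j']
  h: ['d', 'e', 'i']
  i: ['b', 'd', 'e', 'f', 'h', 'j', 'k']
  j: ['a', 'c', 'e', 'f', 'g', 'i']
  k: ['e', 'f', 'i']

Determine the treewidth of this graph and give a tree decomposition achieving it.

The largest bag has 4 vertices, giving width 3; this decomposition certifies tw(G) ≤ 3. Conversely, {d, e, h, i} is a clique of size 4, and the vertices of any clique must share a bag in every tree decomposition; so some bag has ≥ 4 vertices and tw(G) ≥ 3. Combining the bounds, tw(G) = 3.

Treewidth 3.
One such decomposition:
Bags: B1 = {b, d, e, i}  B2 = {d, e, h, i}  B3 = {b, e, f, i}  B4 = {e, f, i, j}  B5 = {a, e, f, j}  B6 = {e, f, i, k}  B7 = {a, f, g, j}  B8 = {a, c, f, j}
Tree: B1–B2, B1–B3, B3–B4, B4–B5, B4–B6, B5–B7, B7–B8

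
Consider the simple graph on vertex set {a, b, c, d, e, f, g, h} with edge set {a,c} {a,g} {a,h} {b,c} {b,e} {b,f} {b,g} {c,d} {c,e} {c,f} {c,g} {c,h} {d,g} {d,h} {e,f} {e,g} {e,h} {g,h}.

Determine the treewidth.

3

A width-3 tree decomposition is:
Bags: B1 = {c, e, g, h}  B2 = {a, c, g, h}  B3 = {b, c, e, g}  B4 = {b, c, e, f}  B5 = {c, d, g, h}
Tree: B1–B2, B1–B3, B3–B4, B2–B5
Each bag holds 4 vertices, so the decomposition has width 3, which upper-bounds the treewidth. Conversely, {c, d, g, h} is a clique of size 4, and the vertices of any clique must share a bag in every tree decomposition; so some bag has ≥ 4 vertices and tw(G) ≥ 3. Combining the bounds, tw(G) = 3.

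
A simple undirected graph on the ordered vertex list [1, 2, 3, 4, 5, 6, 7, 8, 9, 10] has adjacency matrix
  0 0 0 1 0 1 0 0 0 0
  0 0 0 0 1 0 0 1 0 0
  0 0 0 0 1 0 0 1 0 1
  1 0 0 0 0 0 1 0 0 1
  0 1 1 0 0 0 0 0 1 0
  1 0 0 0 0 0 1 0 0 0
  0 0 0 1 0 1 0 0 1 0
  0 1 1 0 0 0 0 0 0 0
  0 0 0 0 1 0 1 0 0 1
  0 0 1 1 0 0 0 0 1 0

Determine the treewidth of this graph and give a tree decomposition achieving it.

The largest bag has 3 vertices, giving width 2; this decomposition certifies tw(G) ≤ 2. Since 8–2–5–3–8 is a cycle in G, G is not acyclic. Forests are exactly the graphs of treewidth ≤ 1, so tw(G) ≥ 2. Hence tw(G) = 2 exactly.

Treewidth 2.
One such decomposition:
Bags: B1 = {2, 3, 8}  B2 = {2, 3, 5}  B3 = {3, 5, 10}  B4 = {5, 9, 10}  B5 = {4, 9, 10}  B6 = {4, 7, 9}  B7 = {1, 4, 7}  B8 = {1, 6, 7}
Tree: B1–B2, B2–B3, B3–B4, B4–B5, B5–B6, B6–B7, B7–B8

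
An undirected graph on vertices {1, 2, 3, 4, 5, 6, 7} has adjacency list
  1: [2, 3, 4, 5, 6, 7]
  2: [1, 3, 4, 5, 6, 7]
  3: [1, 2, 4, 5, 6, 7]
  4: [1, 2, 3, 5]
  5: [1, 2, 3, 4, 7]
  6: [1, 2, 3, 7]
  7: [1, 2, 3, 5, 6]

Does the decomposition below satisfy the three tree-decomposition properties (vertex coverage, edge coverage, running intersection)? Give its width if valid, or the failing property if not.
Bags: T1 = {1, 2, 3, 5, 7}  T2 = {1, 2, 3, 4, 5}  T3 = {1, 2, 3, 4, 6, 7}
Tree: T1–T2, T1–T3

No — bags containing vertex 4 are not connected in the tree.

A tree decomposition must satisfy three properties: every vertex lies in some bag; for every edge, both endpoints lie together in some bag; and for every vertex, the bags containing it form a connected subtree. Here bags containing vertex 4 are not connected in the tree, so the decomposition is invalid.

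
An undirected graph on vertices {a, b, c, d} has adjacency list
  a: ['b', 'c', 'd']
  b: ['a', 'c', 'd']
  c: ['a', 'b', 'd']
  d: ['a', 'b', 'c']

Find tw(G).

3

A width-3 tree decomposition is:
Bags: B1 = {a, b, c, d}
Tree: (single bag)
With just one bag of size 4, the width is 4 − 1 = 3, so tw(G) ≤ 3. Conversely, {a, b, c, d} is a clique of size 4, and the vertices of any clique must share a bag in every tree decomposition; so some bag has ≥ 4 vertices and tw(G) ≥ 3. The upper and lower bounds meet at 3, so that is the treewidth.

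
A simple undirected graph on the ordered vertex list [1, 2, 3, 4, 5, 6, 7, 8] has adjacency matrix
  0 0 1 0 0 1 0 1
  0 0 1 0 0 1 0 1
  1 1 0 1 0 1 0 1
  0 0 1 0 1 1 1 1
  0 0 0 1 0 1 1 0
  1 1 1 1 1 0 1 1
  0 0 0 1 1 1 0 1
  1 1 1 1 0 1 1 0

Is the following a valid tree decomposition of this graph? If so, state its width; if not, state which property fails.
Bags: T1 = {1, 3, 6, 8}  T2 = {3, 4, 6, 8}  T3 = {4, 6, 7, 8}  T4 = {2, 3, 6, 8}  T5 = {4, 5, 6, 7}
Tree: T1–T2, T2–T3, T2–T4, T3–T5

Vertex coverage: the bags together contain {1, 2, 3, 4, 5, 6, 7, 8}, the full vertex set. Edge coverage: each edge of G has both endpoints in at least one bag. Running intersection: for every vertex, the bags containing it form a connected subtree. All three properties hold, so this is a valid tree decomposition of width max|bag| − 1 = 3, and hence tw(G) ≤ 3.

Yes; width 3.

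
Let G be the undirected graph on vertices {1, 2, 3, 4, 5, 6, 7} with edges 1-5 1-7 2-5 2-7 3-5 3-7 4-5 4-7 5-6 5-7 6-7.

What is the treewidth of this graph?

2

A width-2 tree decomposition is:
Bags: B1 = {5, 6, 7}  B2 = {2, 5, 7}  B3 = {4, 5, 7}  B4 = {3, 5, 7}  B5 = {1, 5, 7}
Tree: B1–B2, B2–B3, B2–B4, B4–B5
Each bag holds 3 vertices, so the decomposition has width 2, which upper-bounds the treewidth. On the other hand G contains the 3-clique {1, 5, 7}. A clique must lie in a single bag of any decomposition, so no decomposition can have width below 2. Combining the bounds, tw(G) = 2.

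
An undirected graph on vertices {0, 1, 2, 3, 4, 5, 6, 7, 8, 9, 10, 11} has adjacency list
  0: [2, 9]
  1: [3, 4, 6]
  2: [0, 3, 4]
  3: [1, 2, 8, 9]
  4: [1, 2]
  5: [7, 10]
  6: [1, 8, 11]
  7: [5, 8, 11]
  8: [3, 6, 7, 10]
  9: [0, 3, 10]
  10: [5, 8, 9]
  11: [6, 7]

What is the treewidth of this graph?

A width-3 tree decomposition is:
Bags: B1 = {5, 6, 7, 11}  B2 = {5, 6, 7, 8}  B3 = {5, 6, 8, 10}  B4 = {1, 6, 8, 10}  B5 = {1, 3, 8, 10}  B6 = {1, 3, 9, 10}  B7 = {1, 3, 4, 9}  B8 = {2, 3, 4, 9}  B9 = {0, 2, 4, 9}
Tree: B1–B2, B2–B3, B3–B4, B4–B5, B5–B6, B6–B7, B7–B8, B8–B9
The largest bag has 4 vertices, giving width 3; this decomposition certifies tw(G) ≤ 3. For the lower bound: the 4 vertex sets {5,7,11}, {6}, {8}, {1,3,9,10} are disjoint, each induces a connected subgraph, and every pair is joined by at least one edge of G. Contracting each set to a single vertex therefore yields K_{4} as a minor, and since treewidth is minor-monotone, tw(G) ≥ tw(K_{4}) = 3. The upper and lower bounds meet at 3, so that is the treewidth.

3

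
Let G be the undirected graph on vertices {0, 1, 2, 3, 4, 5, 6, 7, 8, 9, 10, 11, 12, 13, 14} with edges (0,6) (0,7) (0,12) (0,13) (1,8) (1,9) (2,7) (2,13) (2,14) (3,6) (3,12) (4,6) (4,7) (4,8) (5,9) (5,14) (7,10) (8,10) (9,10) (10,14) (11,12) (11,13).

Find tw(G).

A width-3 tree decomposition is:
Bags: B1 = {3, 6, 11, 12}  B2 = {0, 6, 11, 12}  B3 = {0, 6, 11, 13}  B4 = {0, 4, 6, 13}  B5 = {0, 4, 7, 13}  B6 = {2, 4, 7, 13}  B7 = {2, 4, 7, 8}  B8 = {2, 7, 8, 10}  B9 = {2, 8, 10, 14}  B10 = {1, 8, 10, 14}  B11 = {1, 9, 10, 14}  B12 = {1, 5, 9, 14}
Tree: B1–B2, B2–B3, B3–B4, B4–B5, B5–B6, B6–B7, B7–B8, B8–B9, B9–B10, B10–B11, B11–B12
Every bag has size at most 4, so the width is 4 − 1 = 3 and tw(G) ≤ 3. For the lower bound: the 4 vertex sets {3,11,12}, {6}, {0}, {2,4,7,13} are disjoint, each induces a connected subgraph, and every pair is joined by at least one edge of G. Contracting each set to a single vertex therefore yields K_{4} as a minor, and since treewidth is minor-monotone, tw(G) ≥ tw(K_{4}) = 3. The upper and lower bounds meet at 3, so that is the treewidth.

3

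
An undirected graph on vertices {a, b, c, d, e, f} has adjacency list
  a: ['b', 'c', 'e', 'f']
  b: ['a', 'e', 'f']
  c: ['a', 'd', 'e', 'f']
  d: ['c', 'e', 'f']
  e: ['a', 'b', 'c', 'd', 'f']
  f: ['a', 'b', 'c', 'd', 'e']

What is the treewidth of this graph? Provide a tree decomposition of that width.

Treewidth 3.
One optimal decomposition is:
Bags: B1 = {a, c, e, f}  B2 = {a, b, e, f}  B3 = {c, d, e, f}
Tree: B1–B2, B1–B3

Each bag holds 4 vertices, so the decomposition has width 3, which upper-bounds the treewidth. Conversely, {c, d, e, f} is a clique of size 4, and the vertices of any clique must share a bag in every tree decomposition; so some bag has ≥ 4 vertices and tw(G) ≥ 3. The upper and lower bounds meet at 3, so that is the treewidth.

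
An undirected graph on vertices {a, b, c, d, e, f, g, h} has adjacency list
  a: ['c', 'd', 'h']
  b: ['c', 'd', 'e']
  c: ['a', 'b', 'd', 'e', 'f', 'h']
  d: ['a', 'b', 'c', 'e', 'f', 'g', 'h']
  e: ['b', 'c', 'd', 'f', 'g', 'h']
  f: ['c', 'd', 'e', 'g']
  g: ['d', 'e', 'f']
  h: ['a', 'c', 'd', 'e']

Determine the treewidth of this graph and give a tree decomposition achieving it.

Treewidth 3.
Bags: B1 = {c, d, e, f}  B2 = {d, e, f, g}  B3 = {b, c, d, e}  B4 = {c, d, e, h}  B5 = {a, c, d, h}
Tree: B1–B2, B1–B3, B3–B4, B4–B5

Each bag holds 4 vertices, so the decomposition has width 3, which upper-bounds the treewidth. On the other hand G contains the 4-clique {d, e, f, g}. A clique must lie in a single bag of any decomposition, so no decomposition can have width below 3. Therefore the treewidth is 3.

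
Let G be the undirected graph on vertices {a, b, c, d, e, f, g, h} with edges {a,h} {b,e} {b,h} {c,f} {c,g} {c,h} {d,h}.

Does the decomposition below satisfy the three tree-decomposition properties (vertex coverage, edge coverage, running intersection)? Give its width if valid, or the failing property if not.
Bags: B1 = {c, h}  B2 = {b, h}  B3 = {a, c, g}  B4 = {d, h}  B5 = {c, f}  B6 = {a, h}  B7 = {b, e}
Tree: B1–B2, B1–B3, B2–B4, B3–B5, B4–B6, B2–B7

No — bags containing vertex a are not connected in the tree.

A tree decomposition must satisfy three properties: every vertex lies in some bag; for every edge, both endpoints lie together in some bag; and for every vertex, the bags containing it form a connected subtree. Here bags containing vertex a are not connected in the tree, so the decomposition is invalid.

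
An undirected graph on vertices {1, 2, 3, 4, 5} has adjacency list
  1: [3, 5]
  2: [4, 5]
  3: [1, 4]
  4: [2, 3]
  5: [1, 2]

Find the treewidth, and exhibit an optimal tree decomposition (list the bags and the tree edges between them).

Each bag holds 3 vertices, so the decomposition has width 2, which upper-bounds the treewidth. The edges 4–2–5–1–3–4 form a cycle, so G is not a tree and its treewidth is at least 2. The upper and lower bounds meet at 2, so that is the treewidth.

Treewidth 2.
One such decomposition:
Bags: B1 = {2, 4, 5}  B2 = {1, 4, 5}  B3 = {1, 3, 4}
Tree: B1–B2, B2–B3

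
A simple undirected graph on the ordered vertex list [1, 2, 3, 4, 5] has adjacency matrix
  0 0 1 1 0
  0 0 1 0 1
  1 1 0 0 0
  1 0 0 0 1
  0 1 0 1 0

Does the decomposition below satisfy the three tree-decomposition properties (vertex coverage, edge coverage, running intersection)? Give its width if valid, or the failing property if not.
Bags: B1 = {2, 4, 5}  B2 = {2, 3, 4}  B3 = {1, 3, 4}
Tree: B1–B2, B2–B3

Checking the three conditions: (i) the bags cover all of {1, 2, 3, 4, 5}; (ii) for each edge, some bag contains both endpoints; (iii) the bags containing any fixed vertex form a subtree. All hold, so the decomposition is valid with width 3 − 1 = 2.

Yes; width 2.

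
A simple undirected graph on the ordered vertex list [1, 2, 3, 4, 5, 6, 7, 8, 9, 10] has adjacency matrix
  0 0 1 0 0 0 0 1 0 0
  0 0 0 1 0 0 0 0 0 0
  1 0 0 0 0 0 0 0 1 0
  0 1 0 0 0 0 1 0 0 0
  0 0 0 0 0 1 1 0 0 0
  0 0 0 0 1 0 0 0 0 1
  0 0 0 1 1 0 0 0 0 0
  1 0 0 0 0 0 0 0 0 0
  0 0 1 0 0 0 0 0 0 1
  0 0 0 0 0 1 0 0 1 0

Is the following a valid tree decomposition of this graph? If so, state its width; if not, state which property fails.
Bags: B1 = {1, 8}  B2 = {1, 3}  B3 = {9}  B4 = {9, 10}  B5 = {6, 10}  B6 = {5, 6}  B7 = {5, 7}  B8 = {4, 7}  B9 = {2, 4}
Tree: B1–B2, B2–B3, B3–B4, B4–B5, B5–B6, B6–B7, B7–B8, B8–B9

A tree decomposition must satisfy three properties: every vertex lies in some bag; for every edge, both endpoints lie together in some bag; and for every vertex, the bags containing it form a connected subtree. Here edge (3,9) lies in no bag, so the decomposition is invalid.

No — edge (3,9) lies in no bag.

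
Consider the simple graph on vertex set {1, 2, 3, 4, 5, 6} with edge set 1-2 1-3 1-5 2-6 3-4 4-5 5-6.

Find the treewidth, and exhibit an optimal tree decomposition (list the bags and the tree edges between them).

Treewidth 2.
One such decomposition:
Bags: B1 = {1, 2, 6}  B2 = {1, 5, 6}  B3 = {1, 3, 5}  B4 = {3, 4, 5}
Tree: B1–B2, B2–B3, B3–B4

The largest bag has 3 vertices, giving width 2; this decomposition certifies tw(G) ≤ 2. Since 2–6–5–1–2 is a cycle in G, G is not acyclic. Forests are exactly the graphs of treewidth ≤ 1, so tw(G) ≥ 2. Hence tw(G) = 2 exactly.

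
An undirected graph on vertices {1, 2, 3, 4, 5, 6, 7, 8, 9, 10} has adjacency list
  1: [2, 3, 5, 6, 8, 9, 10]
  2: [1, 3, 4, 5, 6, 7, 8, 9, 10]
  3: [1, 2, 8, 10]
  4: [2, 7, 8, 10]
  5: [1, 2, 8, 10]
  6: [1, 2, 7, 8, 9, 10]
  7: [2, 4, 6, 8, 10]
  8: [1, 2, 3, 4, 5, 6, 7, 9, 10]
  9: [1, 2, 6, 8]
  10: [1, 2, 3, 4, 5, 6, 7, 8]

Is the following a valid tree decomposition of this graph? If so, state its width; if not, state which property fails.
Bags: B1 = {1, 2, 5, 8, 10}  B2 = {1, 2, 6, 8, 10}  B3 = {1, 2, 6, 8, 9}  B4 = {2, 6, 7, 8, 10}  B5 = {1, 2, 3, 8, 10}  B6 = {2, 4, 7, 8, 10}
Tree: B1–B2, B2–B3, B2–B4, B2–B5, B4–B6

Vertex coverage: the bags together contain {1, 2, 3, 4, 5, 6, 7, 8, 9, 10}, the full vertex set. Edge coverage: each edge of G has both endpoints in at least one bag. Running intersection: for every vertex, the bags containing it form a connected subtree. All three properties hold, so this is a valid tree decomposition of width max|bag| − 1 = 4, and hence tw(G) ≤ 4.

Yes; width 4.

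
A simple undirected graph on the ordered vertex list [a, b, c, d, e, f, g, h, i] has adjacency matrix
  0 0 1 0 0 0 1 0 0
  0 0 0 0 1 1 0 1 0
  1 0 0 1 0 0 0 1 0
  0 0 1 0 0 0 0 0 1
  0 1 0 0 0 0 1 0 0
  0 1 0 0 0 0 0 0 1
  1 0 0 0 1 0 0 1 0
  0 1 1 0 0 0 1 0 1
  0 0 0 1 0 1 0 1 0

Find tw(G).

3

A width-3 tree decomposition is:
Bags: B1 = {a, b, e, g}  B2 = {a, b, g, h}  B3 = {a, b, c, h}  B4 = {b, c, f, h}  B5 = {c, f, h, i}  B6 = {c, d, f, i}
Tree: B1–B2, B2–B3, B3–B4, B4–B5, B5–B6
Every bag has size at most 4, so the width is 4 − 1 = 3 and tw(G) ≤ 3. For the lower bound: the 4 vertex sets {a,e,g}, {b}, {h}, {c,d,f,i} are disjoint, each induces a connected subgraph, and every pair is joined by at least one edge of G. Contracting each set to a single vertex therefore yields K_{4} as a minor, and since treewidth is minor-monotone, tw(G) ≥ tw(K_{4}) = 3. Hence tw(G) = 3 exactly.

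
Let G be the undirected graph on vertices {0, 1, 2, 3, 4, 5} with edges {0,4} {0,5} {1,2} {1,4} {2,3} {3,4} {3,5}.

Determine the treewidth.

A width-2 tree decomposition is:
Bags: B1 = {0, 4, 5}  B2 = {3, 4, 5}  B3 = {1, 3, 4}  B4 = {1, 2, 3}
Tree: B1–B2, B2–B3, B3–B4
Every bag has size at most 3, so the width is 3 − 1 = 2 and tw(G) ≤ 2. The edges 0–5–3–4–0 form a cycle, so G is not a tree and its treewidth is at least 2. Therefore the treewidth is 2.

2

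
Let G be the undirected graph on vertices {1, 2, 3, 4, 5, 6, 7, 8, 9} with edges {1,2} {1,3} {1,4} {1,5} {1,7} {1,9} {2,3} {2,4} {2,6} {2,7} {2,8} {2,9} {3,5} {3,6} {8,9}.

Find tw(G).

2

A width-2 tree decomposition is:
Bags: B1 = {1, 2, 3}  B2 = {2, 3, 6}  B3 = {1, 3, 5}  B4 = {1, 2, 7}  B5 = {1, 2, 9}  B6 = {2, 8, 9}  B7 = {1, 2, 4}
Tree: B1–B2, B1–B3, B1–B4, B4–B5, B5–B6, B1–B7
Every bag has size at most 3, so the width is 3 − 1 = 2 and tw(G) ≤ 2. Conversely, {2, 8, 9} is a clique of size 3, and the vertices of any clique must share a bag in every tree decomposition; so some bag has ≥ 3 vertices and tw(G) ≥ 2. The upper and lower bounds meet at 2, so that is the treewidth.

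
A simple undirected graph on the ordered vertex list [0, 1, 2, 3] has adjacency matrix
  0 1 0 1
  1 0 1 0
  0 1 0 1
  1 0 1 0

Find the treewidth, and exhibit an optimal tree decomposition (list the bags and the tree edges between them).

Treewidth 2.
One optimal decomposition is:
Bags: B1 = {0, 2, 3}  B2 = {0, 1, 2}
Tree: B1–B2

Each bag holds 3 vertices, so the decomposition has width 2, which upper-bounds the treewidth. The edges 2–3–0–1–2 form a cycle, so G is not a tree and its treewidth is at least 2. Therefore the treewidth is 2.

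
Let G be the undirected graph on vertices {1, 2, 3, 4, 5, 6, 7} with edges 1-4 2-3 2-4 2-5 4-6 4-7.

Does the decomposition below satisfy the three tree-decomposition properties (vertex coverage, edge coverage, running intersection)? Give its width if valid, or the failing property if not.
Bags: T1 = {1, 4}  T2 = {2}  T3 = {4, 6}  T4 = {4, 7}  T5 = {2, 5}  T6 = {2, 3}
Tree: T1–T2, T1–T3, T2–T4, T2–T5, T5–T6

No — edge (4,2) lies in no bag.

A tree decomposition must satisfy three properties: every vertex lies in some bag; for every edge, both endpoints lie together in some bag; and for every vertex, the bags containing it form a connected subtree. Here edge (4,2) lies in no bag, so the decomposition is invalid.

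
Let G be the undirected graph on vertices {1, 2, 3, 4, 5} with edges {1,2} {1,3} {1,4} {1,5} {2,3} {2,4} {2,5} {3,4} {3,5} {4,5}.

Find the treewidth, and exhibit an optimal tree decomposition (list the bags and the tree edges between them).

Treewidth 4.
One optimal decomposition is:
Bags: B1 = {1, 2, 3, 4, 5}
Tree: (single bag)

A single bag containing all 5 vertices is trivially a valid decomposition of width 4. Conversely, {1, 2, 3, 4, 5} is a clique of size 5, and the vertices of any clique must share a bag in every tree decomposition; so some bag has ≥ 5 vertices and tw(G) ≥ 4. The upper and lower bounds meet at 4, so that is the treewidth.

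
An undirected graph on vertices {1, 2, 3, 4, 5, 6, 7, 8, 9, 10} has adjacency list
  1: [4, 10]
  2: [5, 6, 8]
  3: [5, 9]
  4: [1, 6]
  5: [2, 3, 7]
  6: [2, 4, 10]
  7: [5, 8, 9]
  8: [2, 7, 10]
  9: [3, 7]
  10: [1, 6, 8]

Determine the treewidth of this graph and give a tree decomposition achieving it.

Treewidth 2.
One optimal decomposition is:
Bags: B1 = {3, 7, 9}  B2 = {3, 5, 7}  B3 = {5, 7, 8}  B4 = {2, 5, 8}  B5 = {2, 8, 10}  B6 = {2, 6, 10}  B7 = {1, 6, 10}  B8 = {1, 4, 6}
Tree: B1–B2, B2–B3, B3–B4, B4–B5, B5–B6, B6–B7, B7–B8

The largest bag has 3 vertices, giving width 2; this decomposition certifies tw(G) ≤ 2. The edges 9–3–5–7–9 form a cycle, so G is not a tree and its treewidth is at least 2. Combining the bounds, tw(G) = 2.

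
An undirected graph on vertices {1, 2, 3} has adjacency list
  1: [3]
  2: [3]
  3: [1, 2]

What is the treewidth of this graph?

1

A width-1 tree decomposition is:
Bags: B1 = {1, 3}  B2 = {2, 3}
Tree: B1–B2
Each bag holds 2 vertices, so the decomposition has width 1, which upper-bounds the treewidth. Since G has at least one edge (e.g. 1–3), it is not an edgeless graph, so tw(G) ≥ 1. Hence tw(G) = 1 exactly.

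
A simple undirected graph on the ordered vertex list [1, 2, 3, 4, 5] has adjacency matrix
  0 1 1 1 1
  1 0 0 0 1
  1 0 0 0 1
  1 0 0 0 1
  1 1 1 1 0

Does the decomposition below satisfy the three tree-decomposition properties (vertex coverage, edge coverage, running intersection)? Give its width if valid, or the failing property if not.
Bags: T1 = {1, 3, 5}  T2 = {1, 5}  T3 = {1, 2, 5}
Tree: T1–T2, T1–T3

No — vertex 4 appears in no bag.

A tree decomposition must satisfy three properties: every vertex lies in some bag; for every edge, both endpoints lie together in some bag; and for every vertex, the bags containing it form a connected subtree. Here vertex 4 appears in no bag, so the decomposition is invalid.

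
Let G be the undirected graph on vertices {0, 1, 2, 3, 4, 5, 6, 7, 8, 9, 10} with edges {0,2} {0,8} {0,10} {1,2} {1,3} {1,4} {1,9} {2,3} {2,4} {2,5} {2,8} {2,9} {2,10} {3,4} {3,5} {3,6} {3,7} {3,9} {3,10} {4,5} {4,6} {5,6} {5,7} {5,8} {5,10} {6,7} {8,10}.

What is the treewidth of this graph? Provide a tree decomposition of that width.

Treewidth 3.
Bags: B1 = {2, 3, 4, 5}  B2 = {2, 3, 5, 10}  B3 = {2, 5, 8, 10}  B4 = {3, 4, 5, 6}  B5 = {1, 2, 3, 4}  B6 = {0, 2, 8, 10}  B7 = {1, 2, 3, 9}  B8 = {3, 5, 6, 7}
Tree: B1–B2, B2–B3, B1–B4, B1–B5, B3–B6, B5–B7, B4–B8

Every bag has size at most 4, so the width is 4 − 1 = 3 and tw(G) ≤ 3. For the lower bound, the 4 vertices {0, 2, 8, 10} are pairwise adjacent, and any tree decomposition puts a clique entirely inside one bag — forcing width ≥ 3. Hence tw(G) = 3 exactly.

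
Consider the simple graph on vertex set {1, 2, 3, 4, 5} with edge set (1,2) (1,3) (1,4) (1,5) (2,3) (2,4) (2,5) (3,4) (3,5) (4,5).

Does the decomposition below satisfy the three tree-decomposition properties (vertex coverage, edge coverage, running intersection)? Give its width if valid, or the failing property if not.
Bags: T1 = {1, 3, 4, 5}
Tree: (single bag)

A tree decomposition must satisfy three properties: every vertex lies in some bag; for every edge, both endpoints lie together in some bag; and for every vertex, the bags containing it form a connected subtree. Here vertex 2 appears in no bag, so the decomposition is invalid.

No — vertex 2 appears in no bag.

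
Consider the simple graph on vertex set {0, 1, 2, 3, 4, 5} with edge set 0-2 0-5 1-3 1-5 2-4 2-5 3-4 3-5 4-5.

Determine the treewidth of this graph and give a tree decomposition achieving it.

Treewidth 2.
Bags: B1 = {3, 4, 5}  B2 = {2, 4, 5}  B3 = {0, 2, 5}  B4 = {1, 3, 5}
Tree: B1–B2, B2–B3, B1–B4

Every bag has size at most 3, so the width is 3 − 1 = 2 and tw(G) ≤ 2. On the other hand G contains the 3-clique {1, 3, 5}. A clique must lie in a single bag of any decomposition, so no decomposition can have width below 2. The upper and lower bounds meet at 2, so that is the treewidth.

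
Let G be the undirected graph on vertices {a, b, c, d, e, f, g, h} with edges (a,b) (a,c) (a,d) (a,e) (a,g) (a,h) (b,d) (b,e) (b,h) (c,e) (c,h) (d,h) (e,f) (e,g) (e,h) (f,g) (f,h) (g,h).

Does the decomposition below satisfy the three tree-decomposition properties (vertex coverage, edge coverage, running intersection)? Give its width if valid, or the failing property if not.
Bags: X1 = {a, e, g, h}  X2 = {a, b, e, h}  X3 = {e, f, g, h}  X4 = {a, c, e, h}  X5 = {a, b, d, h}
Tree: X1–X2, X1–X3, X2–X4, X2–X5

Yes; width 3.

Vertex coverage: the bags together contain {a, b, c, d, e, f, g, h}, the full vertex set. Edge coverage: each edge of G has both endpoints in at least one bag. Running intersection: for every vertex, the bags containing it form a connected subtree. All three properties hold, so this is a valid tree decomposition of width max|bag| − 1 = 3, and hence tw(G) ≤ 3.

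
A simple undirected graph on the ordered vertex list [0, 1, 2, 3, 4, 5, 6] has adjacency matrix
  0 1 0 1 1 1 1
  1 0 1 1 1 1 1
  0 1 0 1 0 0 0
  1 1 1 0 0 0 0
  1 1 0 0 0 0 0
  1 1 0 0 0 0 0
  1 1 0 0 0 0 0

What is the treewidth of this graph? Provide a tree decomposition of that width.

Treewidth 2.
One optimal decomposition is:
Bags: B1 = {0, 1, 5}  B2 = {0, 1, 3}  B3 = {0, 1, 6}  B4 = {1, 2, 3}  B5 = {0, 1, 4}
Tree: B1–B2, B1–B3, B2–B4, B1–B5

Every bag has size at most 3, so the width is 3 − 1 = 2 and tw(G) ≤ 2. Conversely, {0, 1, 3} is a clique of size 3, and the vertices of any clique must share a bag in every tree decomposition; so some bag has ≥ 3 vertices and tw(G) ≥ 2. Therefore the treewidth is 2.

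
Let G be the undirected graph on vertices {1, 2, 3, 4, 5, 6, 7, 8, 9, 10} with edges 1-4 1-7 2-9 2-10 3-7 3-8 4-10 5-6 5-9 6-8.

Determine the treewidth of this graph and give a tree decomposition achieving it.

Treewidth 2.
One optimal decomposition is:
Bags: B1 = {5, 6, 9}  B2 = {2, 6, 9}  B3 = {2, 6, 10}  B4 = {4, 6, 10}  B5 = {1, 4, 6}  B6 = {1, 6, 7}  B7 = {3, 6, 7}  B8 = {3, 6, 8}
Tree: B1–B2, B2–B3, B3–B4, B4–B5, B5–B6, B6–B7, B7–B8

Every bag has size at most 3, so the width is 3 − 1 = 2 and tw(G) ≤ 2. Since 6–5–9–2–10–4–1–7–3–8–6 is a cycle in G, G is not acyclic. Forests are exactly the graphs of treewidth ≤ 1, so tw(G) ≥ 2. The upper and lower bounds meet at 2, so that is the treewidth.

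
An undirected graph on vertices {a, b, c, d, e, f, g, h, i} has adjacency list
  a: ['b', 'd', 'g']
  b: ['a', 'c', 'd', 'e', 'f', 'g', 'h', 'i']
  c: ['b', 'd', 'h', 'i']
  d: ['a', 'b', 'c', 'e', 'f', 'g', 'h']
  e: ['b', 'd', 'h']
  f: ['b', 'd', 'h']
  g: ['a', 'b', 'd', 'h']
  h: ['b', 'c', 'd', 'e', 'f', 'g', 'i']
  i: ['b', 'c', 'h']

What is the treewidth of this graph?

A width-3 tree decomposition is:
Bags: B1 = {b, d, e, h}  B2 = {b, d, f, h}  B3 = {b, c, d, h}  B4 = {b, d, g, h}  B5 = {b, c, h, i}  B6 = {a, b, d, g}
Tree: B1–B2, B2–B3, B2–B4, B3–B5, B4–B6
Each bag holds 4 vertices, so the decomposition has width 3, which upper-bounds the treewidth. Conversely, {b, d, g, h} is a clique of size 4, and the vertices of any clique must share a bag in every tree decomposition; so some bag has ≥ 4 vertices and tw(G) ≥ 3. The upper and lower bounds meet at 3, so that is the treewidth.

3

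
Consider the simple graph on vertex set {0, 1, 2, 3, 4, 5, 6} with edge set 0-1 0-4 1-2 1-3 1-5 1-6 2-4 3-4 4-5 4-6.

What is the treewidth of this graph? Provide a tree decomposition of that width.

Treewidth 2.
Bags: B1 = {1, 4, 6}  B2 = {1, 4, 5}  B3 = {0, 1, 4}  B4 = {1, 3, 4}  B5 = {1, 2, 4}
Tree: B1–B2, B2–B3, B3–B4, B4–B5

Each bag holds 3 vertices, so the decomposition has width 2, which upper-bounds the treewidth. The edges 4–6–1–5–4 form a cycle, so G is not a tree and its treewidth is at least 2. Combining the bounds, tw(G) = 2.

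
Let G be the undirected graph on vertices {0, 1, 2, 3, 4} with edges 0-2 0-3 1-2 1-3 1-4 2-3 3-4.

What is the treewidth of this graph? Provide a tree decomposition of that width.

Treewidth 2.
One optimal decomposition is:
Bags: B1 = {1, 3, 4}  B2 = {1, 2, 3}  B3 = {0, 2, 3}
Tree: B1–B2, B2–B3

Every bag has size at most 3, so the width is 3 − 1 = 2 and tw(G) ≤ 2. Conversely, {0, 2, 3} is a clique of size 3, and the vertices of any clique must share a bag in every tree decomposition; so some bag has ≥ 3 vertices and tw(G) ≥ 2. Therefore the treewidth is 2.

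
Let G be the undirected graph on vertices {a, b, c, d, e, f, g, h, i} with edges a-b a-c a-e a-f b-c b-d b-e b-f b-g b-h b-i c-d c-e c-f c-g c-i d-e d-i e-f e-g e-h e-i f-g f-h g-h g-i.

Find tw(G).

A width-4 tree decomposition is:
Bags: B1 = {b, c, e, g, i}  B2 = {b, c, e, f, g}  B3 = {b, e, f, g, h}  B4 = {b, c, d, e, i}  B5 = {a, b, c, e, f}
Tree: B1–B2, B2–B3, B1–B4, B2–B5
Every bag has size at most 5, so the width is 5 − 1 = 4 and tw(G) ≤ 4. On the other hand G contains the 5-clique {b, e, f, g, h}. A clique must lie in a single bag of any decomposition, so no decomposition can have width below 4. The upper and lower bounds meet at 4, so that is the treewidth.

4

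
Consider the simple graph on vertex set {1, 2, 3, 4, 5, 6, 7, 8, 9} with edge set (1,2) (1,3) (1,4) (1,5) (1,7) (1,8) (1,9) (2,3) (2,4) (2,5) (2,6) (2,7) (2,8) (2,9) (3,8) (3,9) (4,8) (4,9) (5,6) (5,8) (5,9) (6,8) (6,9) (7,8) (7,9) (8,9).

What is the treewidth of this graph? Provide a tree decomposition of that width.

Treewidth 4.
One optimal decomposition is:
Bags: B1 = {1, 2, 3, 8, 9}  B2 = {1, 2, 5, 8, 9}  B3 = {2, 5, 6, 8, 9}  B4 = {1, 2, 4, 8, 9}  B5 = {1, 2, 7, 8, 9}
Tree: B1–B2, B2–B3, B1–B4, B1–B5

Each bag holds 5 vertices, so the decomposition has width 4, which upper-bounds the treewidth. On the other hand G contains the 5-clique {1, 2, 3, 8, 9}. A clique must lie in a single bag of any decomposition, so no decomposition can have width below 4. The upper and lower bounds meet at 4, so that is the treewidth.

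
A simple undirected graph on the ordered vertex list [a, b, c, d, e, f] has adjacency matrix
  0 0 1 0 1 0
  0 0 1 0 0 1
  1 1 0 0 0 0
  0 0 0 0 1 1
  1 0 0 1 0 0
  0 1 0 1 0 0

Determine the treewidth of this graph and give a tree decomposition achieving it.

Every bag has size at most 3, so the width is 3 − 1 = 2 and tw(G) ≤ 2. For the lower bound, G contains the cycle d–f–b–c–a–e–d, so G is not a forest; only forests have treewidth ≤ 1, hence tw(G) ≥ 2. Hence tw(G) = 2 exactly.

Treewidth 2.
One optimal decomposition is:
Bags: B1 = {b, d, f}  B2 = {b, c, d}  B3 = {a, c, d}  B4 = {a, d, e}
Tree: B1–B2, B2–B3, B3–B4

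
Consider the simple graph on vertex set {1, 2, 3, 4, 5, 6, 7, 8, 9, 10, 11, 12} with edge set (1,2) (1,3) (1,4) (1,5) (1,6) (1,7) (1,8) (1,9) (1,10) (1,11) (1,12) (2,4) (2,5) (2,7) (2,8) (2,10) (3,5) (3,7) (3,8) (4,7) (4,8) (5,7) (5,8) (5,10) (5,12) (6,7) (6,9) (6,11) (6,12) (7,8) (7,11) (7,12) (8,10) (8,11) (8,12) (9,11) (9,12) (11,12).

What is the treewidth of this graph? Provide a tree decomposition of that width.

Treewidth 4.
One such decomposition:
Bags: B1 = {1, 5, 7, 8, 12}  B2 = {1, 7, 8, 11, 12}  B3 = {1, 2, 5, 7, 8}  B4 = {1, 6, 7, 11, 12}  B5 = {1, 6, 9, 11, 12}  B6 = {1, 2, 4, 7, 8}  B7 = {1, 2, 5, 8, 10}  B8 = {1, 3, 5, 7, 8}
Tree: B1–B2, B1–B3, B2–B4, B4–B5, B3–B6, B3–B7, B3–B8

Every bag has size at most 5, so the width is 5 − 1 = 4 and tw(G) ≤ 4. For the lower bound, the 5 vertices {1, 6, 9, 11, 12} are pairwise adjacent, and any tree decomposition puts a clique entirely inside one bag — forcing width ≥ 4. Combining the bounds, tw(G) = 4.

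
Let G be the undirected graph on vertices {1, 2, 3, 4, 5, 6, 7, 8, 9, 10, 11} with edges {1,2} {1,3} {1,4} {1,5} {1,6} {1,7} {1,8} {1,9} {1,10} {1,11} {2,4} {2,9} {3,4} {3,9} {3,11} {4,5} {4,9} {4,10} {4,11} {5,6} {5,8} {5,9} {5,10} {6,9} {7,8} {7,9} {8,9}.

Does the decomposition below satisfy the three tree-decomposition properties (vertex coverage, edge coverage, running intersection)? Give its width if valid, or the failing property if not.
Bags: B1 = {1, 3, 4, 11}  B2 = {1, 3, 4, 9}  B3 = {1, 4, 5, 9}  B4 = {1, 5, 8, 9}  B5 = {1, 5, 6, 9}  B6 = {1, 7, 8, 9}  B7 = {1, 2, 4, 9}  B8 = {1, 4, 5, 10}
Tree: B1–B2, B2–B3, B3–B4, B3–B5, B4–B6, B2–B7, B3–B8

Yes; width 3.

Every vertex of G appears in some bag (union = {1, 2, 3, 4, 5, 6, 7, 8, 9, 10, 11}); every edge is covered by a bag; and for each vertex v the set of bags containing v is connected in the bag tree. The decomposition is therefore valid. The largest bag has 4 vertices, so the width is 3.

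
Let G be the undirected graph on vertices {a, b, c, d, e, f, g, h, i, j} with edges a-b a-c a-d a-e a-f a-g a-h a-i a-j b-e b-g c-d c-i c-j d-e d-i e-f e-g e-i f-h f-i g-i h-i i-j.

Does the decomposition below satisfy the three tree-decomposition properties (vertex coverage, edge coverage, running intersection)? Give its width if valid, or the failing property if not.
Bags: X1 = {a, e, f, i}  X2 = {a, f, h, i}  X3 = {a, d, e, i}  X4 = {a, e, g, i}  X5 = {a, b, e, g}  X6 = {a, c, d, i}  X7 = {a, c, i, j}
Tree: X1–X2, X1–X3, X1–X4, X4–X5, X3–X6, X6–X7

Yes; width 3.

Every vertex of G appears in some bag (union = {a, b, c, d, e, f, g, h, i, j}); every edge is covered by a bag; and for each vertex v the set of bags containing v is connected in the bag tree. The decomposition is therefore valid. The largest bag has 4 vertices, so the width is 3.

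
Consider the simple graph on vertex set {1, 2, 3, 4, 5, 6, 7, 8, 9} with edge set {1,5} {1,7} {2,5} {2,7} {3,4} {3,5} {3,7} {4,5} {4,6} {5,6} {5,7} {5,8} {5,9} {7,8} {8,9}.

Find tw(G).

2

A width-2 tree decomposition is:
Bags: B1 = {5, 7, 8}  B2 = {1, 5, 7}  B3 = {3, 5, 7}  B4 = {5, 8, 9}  B5 = {3, 4, 5}  B6 = {4, 5, 6}  B7 = {2, 5, 7}
Tree: B1–B2, B1–B3, B1–B4, B3–B5, B5–B6, B2–B7
The largest bag has 3 vertices, giving width 2; this decomposition certifies tw(G) ≤ 2. Conversely, {5, 8, 9} is a clique of size 3, and the vertices of any clique must share a bag in every tree decomposition; so some bag has ≥ 3 vertices and tw(G) ≥ 2. Combining the bounds, tw(G) = 2.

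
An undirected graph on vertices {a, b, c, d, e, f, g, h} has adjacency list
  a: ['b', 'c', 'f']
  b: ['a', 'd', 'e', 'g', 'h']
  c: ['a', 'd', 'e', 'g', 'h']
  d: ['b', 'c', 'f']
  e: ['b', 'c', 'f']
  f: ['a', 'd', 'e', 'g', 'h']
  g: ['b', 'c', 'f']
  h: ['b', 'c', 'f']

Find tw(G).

A width-3 tree decomposition is:
Bags: B1 = {a, b, c, f}  B2 = {b, c, f, g}  B3 = {b, c, f, h}  B4 = {b, c, e, f}  B5 = {b, c, d, f}
Tree: B1–B2, B2–B3, B3–B4, B4–B5
Each bag holds 4 vertices, so the decomposition has width 3, which upper-bounds the treewidth. For the lower bound: the 4 vertex sets {a,c}, {f,g}, {b}, {h} are disjoint, each induces a connected subgraph, and every pair is joined by at least one edge of G. Contracting each set to a single vertex therefore yields K_{4} as a minor, and since treewidth is minor-monotone, tw(G) ≥ tw(K_{4}) = 3. The upper and lower bounds meet at 3, so that is the treewidth.

3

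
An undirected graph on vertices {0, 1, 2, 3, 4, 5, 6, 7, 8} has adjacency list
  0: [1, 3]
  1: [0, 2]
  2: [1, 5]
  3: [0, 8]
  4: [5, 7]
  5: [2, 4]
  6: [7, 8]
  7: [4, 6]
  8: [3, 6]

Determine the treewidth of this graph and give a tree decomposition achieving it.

The largest bag has 3 vertices, giving width 2; this decomposition certifies tw(G) ≤ 2. The edges 6–7–4–5–2–1–0–3–8–6 form a cycle, so G is not a tree and its treewidth is at least 2. Therefore the treewidth is 2.

Treewidth 2.
Bags: B1 = {4, 6, 7}  B2 = {4, 5, 6}  B3 = {2, 5, 6}  B4 = {1, 2, 6}  B5 = {0, 1, 6}  B6 = {0, 3, 6}  B7 = {3, 6, 8}
Tree: B1–B2, B2–B3, B3–B4, B4–B5, B5–B6, B6–B7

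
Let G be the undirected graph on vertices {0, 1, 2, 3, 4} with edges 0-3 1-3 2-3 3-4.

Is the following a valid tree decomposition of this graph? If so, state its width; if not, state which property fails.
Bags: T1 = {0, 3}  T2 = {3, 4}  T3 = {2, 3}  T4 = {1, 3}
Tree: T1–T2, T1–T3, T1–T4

Yes; width 1.

Every vertex of G appears in some bag (union = {0, 1, 2, 3, 4}); every edge is covered by a bag; and for each vertex v the set of bags containing v is connected in the bag tree. The decomposition is therefore valid. The largest bag has 2 vertices, so the width is 1.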